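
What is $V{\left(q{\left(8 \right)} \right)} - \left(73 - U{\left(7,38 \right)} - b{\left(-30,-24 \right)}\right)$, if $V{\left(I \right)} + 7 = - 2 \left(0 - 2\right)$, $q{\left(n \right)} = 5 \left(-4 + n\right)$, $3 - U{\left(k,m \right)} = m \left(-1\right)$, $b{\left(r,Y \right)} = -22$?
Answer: $-57$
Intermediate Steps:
$U{\left(k,m \right)} = 3 + m$ ($U{\left(k,m \right)} = 3 - m \left(-1\right) = 3 - - m = 3 + m$)
$q{\left(n \right)} = -20 + 5 n$
$V{\left(I \right)} = -3$ ($V{\left(I \right)} = -7 - 2 \left(0 - 2\right) = -7 - -4 = -7 + 4 = -3$)
$V{\left(q{\left(8 \right)} \right)} - \left(73 - U{\left(7,38 \right)} - b{\left(-30,-24 \right)}\right) = -3 + \left(\left(-22 + \left(3 + 38\right)\right) - 73\right) = -3 + \left(\left(-22 + 41\right) - 73\right) = -3 + \left(19 - 73\right) = -3 - 54 = -57$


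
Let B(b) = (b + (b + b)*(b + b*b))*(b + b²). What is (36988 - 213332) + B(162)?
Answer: 225921796292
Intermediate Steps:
B(b) = (b + b²)*(b + 2*b*(b + b²)) (B(b) = (b + (2*b)*(b + b²))*(b + b²) = (b + 2*b*(b + b²))*(b + b²) = (b + b²)*(b + 2*b*(b + b²)))
(36988 - 213332) + B(162) = (36988 - 213332) + 162²*(1 + 2*162³ + 3*162 + 4*162²) = -176344 + 26244*(1 + 2*4251528 + 486 + 4*26244) = -176344 + 26244*(1 + 8503056 + 486 + 104976) = -176344 + 26244*8608519 = -176344 + 225921972636 = 225921796292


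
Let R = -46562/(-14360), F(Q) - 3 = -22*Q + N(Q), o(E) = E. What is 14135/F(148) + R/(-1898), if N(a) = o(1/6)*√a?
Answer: -128221565477731/29497040407640 - 3855*√37/8658004 ≈ -4.3496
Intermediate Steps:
N(a) = √a/6
F(Q) = 3 - 22*Q + √Q/6 (F(Q) = 3 + (-22*Q + √Q/6) = 3 - 22*Q + √Q/6)
R = 23281/7180 (R = -46562*(-1/14360) = 23281/7180 ≈ 3.2425)
14135/F(148) + R/(-1898) = 14135/(3 - 22*148 + √148/6) + (23281/7180)/(-1898) = 14135/(3 - 3256 + (2*√37)/6) + (23281/7180)*(-1/1898) = 14135/(3 - 3256 + √37/3) - 23281/13627640 = 14135/(-3253 + √37/3) - 23281/13627640 = -23281/13627640 + 14135/(-3253 + √37/3)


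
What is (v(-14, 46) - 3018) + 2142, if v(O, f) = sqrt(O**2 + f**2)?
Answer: -876 + 34*sqrt(2) ≈ -827.92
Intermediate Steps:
(v(-14, 46) - 3018) + 2142 = (sqrt((-14)**2 + 46**2) - 3018) + 2142 = (sqrt(196 + 2116) - 3018) + 2142 = (sqrt(2312) - 3018) + 2142 = (34*sqrt(2) - 3018) + 2142 = (-3018 + 34*sqrt(2)) + 2142 = -876 + 34*sqrt(2)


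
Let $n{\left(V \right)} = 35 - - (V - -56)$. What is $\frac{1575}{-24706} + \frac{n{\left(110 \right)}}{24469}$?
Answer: $- \frac{33572769}{604531114} \approx -0.055535$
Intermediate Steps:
$n{\left(V \right)} = 91 + V$ ($n{\left(V \right)} = 35 - - (V + 56) = 35 - - (56 + V) = 35 - \left(-56 - V\right) = 35 + \left(56 + V\right) = 91 + V$)
$\frac{1575}{-24706} + \frac{n{\left(110 \right)}}{24469} = \frac{1575}{-24706} + \frac{91 + 110}{24469} = 1575 \left(- \frac{1}{24706}\right) + 201 \cdot \frac{1}{24469} = - \frac{1575}{24706} + \frac{201}{24469} = - \frac{33572769}{604531114}$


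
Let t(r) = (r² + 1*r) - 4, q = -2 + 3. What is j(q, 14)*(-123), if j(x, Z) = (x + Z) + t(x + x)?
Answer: -2091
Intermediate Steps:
q = 1
t(r) = -4 + r + r² (t(r) = (r² + r) - 4 = (r + r²) - 4 = -4 + r + r²)
j(x, Z) = -4 + Z + 3*x + 4*x² (j(x, Z) = (x + Z) + (-4 + (x + x) + (x + x)²) = (Z + x) + (-4 + 2*x + (2*x)²) = (Z + x) + (-4 + 2*x + 4*x²) = -4 + Z + 3*x + 4*x²)
j(q, 14)*(-123) = (-4 + 14 + 3*1 + 4*1²)*(-123) = (-4 + 14 + 3 + 4*1)*(-123) = (-4 + 14 + 3 + 4)*(-123) = 17*(-123) = -2091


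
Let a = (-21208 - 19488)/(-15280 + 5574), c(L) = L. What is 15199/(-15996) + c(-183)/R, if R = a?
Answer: -1814412607/40685826 ≈ -44.596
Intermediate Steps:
a = 20348/4853 (a = -40696/(-9706) = -40696*(-1/9706) = 20348/4853 ≈ 4.1929)
R = 20348/4853 ≈ 4.1929
15199/(-15996) + c(-183)/R = 15199/(-15996) - 183/20348/4853 = 15199*(-1/15996) - 183*4853/20348 = -15199/15996 - 888099/20348 = -1814412607/40685826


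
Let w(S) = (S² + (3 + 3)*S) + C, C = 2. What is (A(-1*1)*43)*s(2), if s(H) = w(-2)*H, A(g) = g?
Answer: 516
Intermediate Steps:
w(S) = 2 + S² + 6*S (w(S) = (S² + (3 + 3)*S) + 2 = (S² + 6*S) + 2 = 2 + S² + 6*S)
s(H) = -6*H (s(H) = (2 + (-2)² + 6*(-2))*H = (2 + 4 - 12)*H = -6*H)
(A(-1*1)*43)*s(2) = (-1*1*43)*(-6*2) = -1*43*(-12) = -43*(-12) = 516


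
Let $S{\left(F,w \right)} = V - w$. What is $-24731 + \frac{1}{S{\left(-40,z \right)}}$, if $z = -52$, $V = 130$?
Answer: $- \frac{4501041}{182} \approx -24731.0$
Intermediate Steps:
$S{\left(F,w \right)} = 130 - w$
$-24731 + \frac{1}{S{\left(-40,z \right)}} = -24731 + \frac{1}{130 - -52} = -24731 + \frac{1}{130 + 52} = -24731 + \frac{1}{182} = - \frac{4501041}{182}$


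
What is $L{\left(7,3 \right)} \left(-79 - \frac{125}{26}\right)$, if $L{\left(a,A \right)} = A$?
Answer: $- \frac{6537}{26} \approx -251.42$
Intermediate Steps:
$L{\left(7,3 \right)} \left(-79 - \frac{125}{26}\right) = 3 \left(-79 - \frac{125}{26}\right) = 3 \left(- \frac{2179}{26}\right) = - \frac{6537}{26}$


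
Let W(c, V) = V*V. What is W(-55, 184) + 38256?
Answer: 72112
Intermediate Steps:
W(c, V) = V**2
W(-55, 184) + 38256 = 184**2 + 38256 = 33856 + 38256 = 72112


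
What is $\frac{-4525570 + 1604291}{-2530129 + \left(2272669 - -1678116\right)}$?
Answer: $- \frac{2921279}{1420656} \approx -2.0563$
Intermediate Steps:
$\frac{-4525570 + 1604291}{-2530129 + \left(2272669 - -1678116\right)} = - \frac{2921279}{-2530129 + \left(2272669 + 1678116\right)} = - \frac{2921279}{-2530129 + 3950785} = - \frac{2921279}{1420656}$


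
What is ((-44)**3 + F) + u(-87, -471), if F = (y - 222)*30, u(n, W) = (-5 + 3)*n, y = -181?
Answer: -97100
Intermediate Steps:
u(n, W) = -2*n
F = -12090 (F = (-181 - 222)*30 = -403*30 = -12090)
((-44)**3 + F) + u(-87, -471) = ((-44)**3 - 12090) - 2*(-87) = (-85184 - 12090) + 174 = -97274 + 174 = -97100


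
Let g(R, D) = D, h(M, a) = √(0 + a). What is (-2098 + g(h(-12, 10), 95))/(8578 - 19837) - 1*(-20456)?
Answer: 230316107/11259 ≈ 20456.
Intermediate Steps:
h(M, a) = √a
(-2098 + g(h(-12, 10), 95))/(8578 - 19837) - 1*(-20456) = (-2098 + 95)/(8578 - 19837) - 1*(-20456) = -2003/(-11259) + 20456 = -2003*(-1/11259) + 20456 = 2003/11259 + 20456 = 230316107/11259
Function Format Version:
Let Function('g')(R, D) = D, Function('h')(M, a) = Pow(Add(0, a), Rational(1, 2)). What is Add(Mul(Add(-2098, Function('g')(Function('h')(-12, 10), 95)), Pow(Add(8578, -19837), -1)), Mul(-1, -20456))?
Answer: Rational(230316107, 11259) ≈ 20456.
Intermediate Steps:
Function('h')(M, a) = Pow(a, Rational(1, 2))
Add(Mul(Add(-2098, Function('g')(Function('h')(-12, 10), 95)), Pow(Add(8578, -19837), -1)), Mul(-1, -20456)) = Add(Mul(Add(-2098, 95), Pow(Add(8578, -19837), -1)), Mul(-1, -20456)) = Add(Mul(-2003, Pow(-11259, -1)), 20456) = Add(Mul(-2003, Rational(-1, 11259)), 20456) = Add(Rational(2003, 11259), 20456) = Rational(230316107, 11259)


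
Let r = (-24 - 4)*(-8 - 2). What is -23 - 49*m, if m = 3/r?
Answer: -941/40 ≈ -23.525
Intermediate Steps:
r = 280 (r = -28*(-10) = 280)
m = 3/280 ≈ 0.010714
-23 - 49*m = -23 - 49*3/280 = -23 - 21/40 = -941/40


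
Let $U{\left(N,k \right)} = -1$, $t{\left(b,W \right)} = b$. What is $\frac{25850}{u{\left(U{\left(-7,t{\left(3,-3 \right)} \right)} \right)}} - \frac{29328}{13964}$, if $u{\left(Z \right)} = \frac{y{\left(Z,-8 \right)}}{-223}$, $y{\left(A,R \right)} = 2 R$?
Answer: $\frac{10061963369}{27928} \approx 3.6028 \cdot 10^{5}$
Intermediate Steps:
$u{\left(Z \right)} = \frac{16}{223}$ ($u{\left(Z \right)} = \frac{2 \left(-8\right)}{-223} = \left(-16\right) \left(- \frac{1}{223}\right) = \frac{16}{223}$)
$\frac{25850}{u{\left(U{\left(-7,t{\left(3,-3 \right)} \right)} \right)}} - \frac{29328}{13964} = \frac{25850}{\frac{16}{223}} - \frac{29328}{13964} = 25850 \cdot \frac{223}{16} - \frac{7332}{3491} = \frac{2882275}{8} - \frac{7332}{3491} = \frac{10061963369}{27928}$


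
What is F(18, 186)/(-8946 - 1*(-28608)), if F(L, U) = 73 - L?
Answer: 55/19662 ≈ 0.0027973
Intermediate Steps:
F(18, 186)/(-8946 - 1*(-28608)) = (73 - 1*18)/(-8946 - 1*(-28608)) = (73 - 18)/(-8946 + 28608) = 55/19662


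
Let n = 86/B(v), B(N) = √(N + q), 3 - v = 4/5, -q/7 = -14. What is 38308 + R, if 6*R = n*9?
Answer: 38308 + 43*√2505/167 ≈ 38321.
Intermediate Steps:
q = 98 (q = -7*(-14) = 98)
v = 11/5 (v = 3 - 4/5 = 3 - 1*⅘ = 3 - ⅘ = 11/5 ≈ 2.2000)
B(N) = √(98 + N) (B(N) = √(N + 98) = √(98 + N))
n = 86*√2505/501 (n = 86/(√(98 + 11/5)) = 86/(√(501/5)) = 86/((√2505/5)) = 86*(√2505/501) = 86*√2505/501 ≈ 8.5914)
R = 43*√2505/167 (R = ((86*√2505/501)*9)/6 = (258*√2505/167)/6 = 43*√2505/167 ≈ 12.887)
38308 + R = 38308 + 43*√2505/167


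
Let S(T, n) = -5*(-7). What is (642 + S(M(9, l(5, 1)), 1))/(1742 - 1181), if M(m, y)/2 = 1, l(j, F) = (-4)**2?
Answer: 677/561 ≈ 1.2068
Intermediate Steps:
l(j, F) = 16
M(m, y) = 2 (M(m, y) = 2*1 = 2)
S(T, n) = 35
(642 + S(M(9, l(5, 1)), 1))/(1742 - 1181) = (642 + 35)/(1742 - 1181) = 677/561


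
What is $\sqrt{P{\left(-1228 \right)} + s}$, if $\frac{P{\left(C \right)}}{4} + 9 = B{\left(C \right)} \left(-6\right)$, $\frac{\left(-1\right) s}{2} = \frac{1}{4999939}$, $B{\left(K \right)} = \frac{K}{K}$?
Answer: $\frac{i \sqrt{1499963410223138}}{4999939} \approx 7.746 i$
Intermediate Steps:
$B{\left(K \right)} = 1$
$s = - \frac{2}{4999939} \approx -4.0 \cdot 10^{-7}$
$P{\left(C \right)} = -60$ ($P{\left(C \right)} = -36 + 4 \cdot 1 \left(-6\right) = -36 + 4 \left(-6\right) = -36 - 24 = -60$)
$\sqrt{P{\left(-1228 \right)} + s} = \sqrt{-60 - \frac{2}{4999939}} = \sqrt{- \frac{299996342}{4999939}} = \frac{i \sqrt{1499963410223138}}{4999939}$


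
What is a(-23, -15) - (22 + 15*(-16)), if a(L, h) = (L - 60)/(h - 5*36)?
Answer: 42593/195 ≈ 218.43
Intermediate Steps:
a(L, h) = (-60 + L)/(-180 + h) (a(L, h) = (-60 + L)/(h - 180) = (-60 + L)/(-180 + h))
a(-23, -15) - (22 + 15*(-16)) = (-60 - 23)/(-180 - 15) - (22 + 15*(-16)) = -83/(-195) - (22 - 240) = -1/195*(-83) - 1*(-218) = 83/195 + 218 = 42593/195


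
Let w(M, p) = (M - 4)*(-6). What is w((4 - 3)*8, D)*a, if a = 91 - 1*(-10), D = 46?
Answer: -2424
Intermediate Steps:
a = 101 (a = 91 + 10 = 101)
w(M, p) = 24 - 6*M (w(M, p) = (-4 + M)*(-6) = 24 - 6*M)
w((4 - 3)*8, D)*a = (24 - 6*(4 - 3)*8)*101 = (24 - 6*8)*101 = (24 - 48)*101 = -24*101 = -2424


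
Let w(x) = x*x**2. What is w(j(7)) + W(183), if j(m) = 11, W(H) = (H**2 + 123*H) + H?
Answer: 57512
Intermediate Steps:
W(H) = H**2 + 124*H
w(x) = x**3
w(j(7)) + W(183) = 11**3 + 183*(124 + 183) = 1331 + 183*307 = 1331 + 56181 = 57512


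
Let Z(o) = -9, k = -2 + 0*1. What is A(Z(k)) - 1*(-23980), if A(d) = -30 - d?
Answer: 23959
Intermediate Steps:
k = -2 (k = -2 + 0 = -2)
A(Z(k)) - 1*(-23980) = (-30 - 1*(-9)) - 1*(-23980) = (-30 + 9) + 23980 = -21 + 23980 = 23959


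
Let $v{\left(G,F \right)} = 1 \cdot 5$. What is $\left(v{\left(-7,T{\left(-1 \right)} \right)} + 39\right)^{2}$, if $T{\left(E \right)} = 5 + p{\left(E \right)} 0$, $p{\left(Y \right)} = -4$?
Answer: $1936$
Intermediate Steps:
$T{\left(E \right)} = 5$ ($T{\left(E \right)} = 5 - 0 = 5 + 0 = 5$)
$v{\left(G,F \right)} = 5$
$\left(v{\left(-7,T{\left(-1 \right)} \right)} + 39\right)^{2} = \left(5 + 39\right)^{2} = 44^{2} = 1936$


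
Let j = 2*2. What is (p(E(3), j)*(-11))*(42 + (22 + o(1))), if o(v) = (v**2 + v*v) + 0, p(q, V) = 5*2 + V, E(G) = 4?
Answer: -10164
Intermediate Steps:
j = 4
p(q, V) = 10 + V
o(v) = 2*v**2 (o(v) = (v**2 + v**2) + 0 = 2*v**2 + 0 = 2*v**2)
(p(E(3), j)*(-11))*(42 + (22 + o(1))) = ((10 + 4)*(-11))*(42 + (22 + 2*1**2)) = (14*(-11))*(42 + (22 + 2*1)) = -154*(42 + (22 + 2)) = -154*(42 + 24) = -154*66 = -10164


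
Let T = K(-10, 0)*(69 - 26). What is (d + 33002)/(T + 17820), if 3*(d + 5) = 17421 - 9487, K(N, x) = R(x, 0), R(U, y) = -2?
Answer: 106925/53202 ≈ 2.0098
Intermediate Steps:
K(N, x) = -2
d = 7919/3 (d = -5 + (17421 - 9487)/3 = -5 + (⅓)*7934 = -5 + 7934/3 = 7919/3 ≈ 2639.7)
T = -86 (T = -2*(69 - 26) = -2*43 = -86)
(d + 33002)/(T + 17820) = (7919/3 + 33002)/(-86 + 17820) = (106925/3)/17734 = (106925/3)*(1/17734) = 106925/53202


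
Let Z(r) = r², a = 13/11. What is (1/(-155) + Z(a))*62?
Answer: 52148/605 ≈ 86.195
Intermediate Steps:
a = 13/11 (a = 13*(1/11) = 13/11 ≈ 1.1818)
(1/(-155) + Z(a))*62 = (1/(-155) + (13/11)²)*62 = (-1/155 + 169/121)*62 = (26074/18755)*62 = 52148/605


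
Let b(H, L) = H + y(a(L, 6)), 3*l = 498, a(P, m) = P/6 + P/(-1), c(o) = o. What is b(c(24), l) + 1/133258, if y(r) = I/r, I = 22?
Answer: 1318455067/55302070 ≈ 23.841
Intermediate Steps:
a(P, m) = -5*P/6 (a(P, m) = P*(⅙) + P*(-1) = P/6 - P = -5*P/6)
l = 166 (l = (⅓)*498 = 166)
y(r) = 22/r
b(H, L) = H - 132/(5*L) (b(H, L) = H + 22/((-5*L/6)) = H + 22*(-6/(5*L)) = H - 132/(5*L))
b(c(24), l) + 1/133258 = (24 - 132/5/166) + 1/133258 = (24 - 132/5*1/166) + 1/133258 = (24 - 66/415) + 1/133258 = 9894/415 + 1/133258 = 1318455067/55302070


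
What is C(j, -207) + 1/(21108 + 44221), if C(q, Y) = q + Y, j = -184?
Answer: -25543638/65329 ≈ -391.00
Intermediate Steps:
C(q, Y) = Y + q
C(j, -207) + 1/(21108 + 44221) = (-207 - 184) + 1/(21108 + 44221) = -391 + 1/65329 = -25543638/65329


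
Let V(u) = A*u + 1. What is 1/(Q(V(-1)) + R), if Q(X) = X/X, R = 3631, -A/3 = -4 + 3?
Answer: 1/3632 ≈ 0.00027533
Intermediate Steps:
A = 3 (A = -3*(-4 + 3) = -3*(-1) = 3)
V(u) = 1 + 3*u (V(u) = 3*u + 1 = 1 + 3*u)
Q(X) = 1
1/(Q(V(-1)) + R) = 1/(1 + 3631) = 1/3632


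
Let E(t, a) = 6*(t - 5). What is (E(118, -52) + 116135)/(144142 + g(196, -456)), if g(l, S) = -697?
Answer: 116813/143445 ≈ 0.81434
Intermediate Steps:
E(t, a) = -30 + 6*t (E(t, a) = 6*(-5 + t) = -30 + 6*t)
(E(118, -52) + 116135)/(144142 + g(196, -456)) = ((-30 + 6*118) + 116135)/(144142 - 697) = ((-30 + 708) + 116135)/143445 = (678 + 116135)*(1/143445) = 116813*(1/143445) = 116813/143445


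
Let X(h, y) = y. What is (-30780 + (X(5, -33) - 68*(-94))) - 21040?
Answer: -45461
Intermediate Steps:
(-30780 + (X(5, -33) - 68*(-94))) - 21040 = (-30780 + (-33 - 68*(-94))) - 21040 = (-30780 + (-33 + 6392)) - 21040 = (-30780 + 6359) - 21040 = -24421 - 21040 = -45461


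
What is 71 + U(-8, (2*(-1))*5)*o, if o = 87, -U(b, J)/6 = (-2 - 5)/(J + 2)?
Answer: -1543/4 ≈ -385.75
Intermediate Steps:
U(b, J) = 42/(2 + J) (U(b, J) = -6*(-2 - 5)/(J + 2) = -(-42)/(2 + J) = 42/(2 + J))
71 + U(-8, (2*(-1))*5)*o = 71 + (42/(2 + (2*(-1))*5))*87 = 71 + (42/(2 - 2*5))*87 = 71 + (42/(2 - 10))*87 = 71 + (42/(-8))*87 = 71 + (42*(-⅛))*87 = 71 - 21/4*87 = 71 - 1827/4 = -1543/4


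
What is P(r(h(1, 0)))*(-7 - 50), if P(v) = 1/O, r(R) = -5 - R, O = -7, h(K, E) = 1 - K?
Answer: 57/7 ≈ 8.1429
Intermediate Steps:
P(v) = -1/7 (P(v) = 1/(-7) = -1/7)
P(r(h(1, 0)))*(-7 - 50) = -(-7 - 50)/7 = -1/7*(-57) = 57/7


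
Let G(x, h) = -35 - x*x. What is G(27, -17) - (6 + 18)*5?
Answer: -884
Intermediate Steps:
G(x, h) = -35 - x²
G(27, -17) - (6 + 18)*5 = (-35 - 1*27²) - (6 + 18)*5 = (-35 - 1*729) - 24*5 = (-35 - 729) - 1*120 = -764 - 120 = -884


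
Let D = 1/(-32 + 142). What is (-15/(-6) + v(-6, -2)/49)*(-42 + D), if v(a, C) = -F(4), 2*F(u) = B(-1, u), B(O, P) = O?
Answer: -568137/5390 ≈ -105.41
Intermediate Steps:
F(u) = -½ (F(u) = (½)*(-1) = -½)
v(a, C) = ½ (v(a, C) = -1*(-½) = ½)
D = 1/110 ≈ 0.0090909
(-15/(-6) + v(-6, -2)/49)*(-42 + D) = (-15/(-6) + (½)/49)*(-42 + 1/110) = (-15*(-⅙) + (½)*(1/49))*(-4619/110) = (5/2 + 1/98)*(-4619/110) = (123/49)*(-4619/110) = -568137/5390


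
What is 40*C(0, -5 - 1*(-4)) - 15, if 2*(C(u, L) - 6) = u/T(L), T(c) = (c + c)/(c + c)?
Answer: 225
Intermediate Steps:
T(c) = 1 (T(c) = (2*c)/((2*c)) = (2*c)*(1/(2*c)) = 1)
C(u, L) = 6 + u/2 (C(u, L) = 6 + (u/1)/2 = 6 + (u*1)/2 = 6 + u/2)
40*C(0, -5 - 1*(-4)) - 15 = 40*(6 + (½)*0) - 15 = 40*(6 + 0) - 15 = 40*6 - 15 = 240 - 15 = 225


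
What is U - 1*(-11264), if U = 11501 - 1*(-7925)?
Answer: 30690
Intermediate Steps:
U = 19426 (U = 11501 + 7925 = 19426)
U - 1*(-11264) = 19426 - 1*(-11264) = 19426 + 11264 = 30690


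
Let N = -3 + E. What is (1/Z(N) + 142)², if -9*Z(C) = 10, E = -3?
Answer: 1990921/100 ≈ 19909.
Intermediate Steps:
N = -6 (N = -3 - 3 = -6)
Z(C) = -10/9 (Z(C) = -⅑*10 = -10/9)
(1/Z(N) + 142)² = (1/(-10/9) + 142)² = (-9/10 + 142)² = (1411/10)² = 1990921/100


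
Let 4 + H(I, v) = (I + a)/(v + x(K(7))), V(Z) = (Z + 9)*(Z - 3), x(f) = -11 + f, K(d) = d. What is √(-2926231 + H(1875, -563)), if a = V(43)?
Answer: 40*I*√148141/9 ≈ 1710.6*I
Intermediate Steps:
V(Z) = (-3 + Z)*(9 + Z) (V(Z) = (9 + Z)*(-3 + Z) = (-3 + Z)*(9 + Z))
a = 2080 (a = -27 + 43² + 6*43 = -27 + 1849 + 258 = 2080)
H(I, v) = -4 + (2080 + I)/(-4 + v) (H(I, v) = -4 + (I + 2080)/(v + (-11 + 7)) = -4 + (2080 + I)/(v - 4) = -4 + (2080 + I)/(-4 + v))
√(-2926231 + H(1875, -563)) = √(-2926231 + (2096 + 1875 - 4*(-563))/(-4 - 563)) = √(-2926231 + (2096 + 1875 + 2252)/(-567)) = √(-2926231 - 1/567*6223) = √(-2926231 - 889/81) = √(-237025600/81) = 40*I*√148141/9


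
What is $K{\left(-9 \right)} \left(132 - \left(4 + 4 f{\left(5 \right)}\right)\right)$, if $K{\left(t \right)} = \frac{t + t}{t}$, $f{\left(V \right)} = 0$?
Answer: $256$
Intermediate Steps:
$K{\left(t \right)} = 2$ ($K{\left(t \right)} = \frac{2 t}{t} = 2$)
$K{\left(-9 \right)} \left(132 - \left(4 + 4 f{\left(5 \right)}\right)\right) = 2 \left(132 - 4\right) = 2 \cdot 128 = 256$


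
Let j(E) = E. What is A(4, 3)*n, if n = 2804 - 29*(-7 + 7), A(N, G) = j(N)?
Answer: 11216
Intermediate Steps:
A(N, G) = N
n = 2804 (n = 2804 - 29*0 = 2804 - 1*0 = 2804 + 0 = 2804)
A(4, 3)*n = 4*2804 = 11216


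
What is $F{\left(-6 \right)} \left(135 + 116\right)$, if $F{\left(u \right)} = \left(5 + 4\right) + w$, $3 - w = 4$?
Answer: $2008$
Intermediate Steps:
$w = -1$ ($w = 3 - 4 = -1$)
$F{\left(u \right)} = 8$ ($F{\left(u \right)} = \left(5 + 4\right) - 1 = 9 - 1 = 8$)
$F{\left(-6 \right)} \left(135 + 116\right) = 8 \left(135 + 116\right) = 8 \cdot 251 = 2008$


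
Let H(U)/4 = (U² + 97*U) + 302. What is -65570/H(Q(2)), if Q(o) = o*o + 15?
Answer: -32785/5012 ≈ -6.5413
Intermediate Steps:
Q(o) = 15 + o² (Q(o) = o² + 15 = 15 + o²)
H(U) = 1208 + 4*U² + 388*U (H(U) = 4*((U² + 97*U) + 302) = 4*(302 + U² + 97*U) = 1208 + 4*U² + 388*U)
-65570/H(Q(2)) = -65570/(1208 + 4*(15 + 2²)² + 388*(15 + 2²)) = -65570/(1208 + 4*(15 + 4)² + 388*(15 + 4)) = -65570/(1208 + 4*19² + 388*19) = -65570/(1208 + 4*361 + 7372) = -65570/(1208 + 1444 + 7372) = -65570/10024 = -65570*1/10024 = -32785/5012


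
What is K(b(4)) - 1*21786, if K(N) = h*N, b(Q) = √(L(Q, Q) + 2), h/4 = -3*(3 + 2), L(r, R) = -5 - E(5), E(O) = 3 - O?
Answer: -21786 - 60*I ≈ -21786.0 - 60.0*I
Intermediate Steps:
L(r, R) = -3 (L(r, R) = -5 - (3 - 1*5) = -5 - (3 - 5) = -5 - 1*(-2) = -5 + 2 = -3)
h = -60 (h = 4*(-3*(3 + 2)) = 4*(-3*5) = 4*(-15) = -60)
b(Q) = I (b(Q) = √(-3 + 2) = √(-1) = I)
K(N) = -60*N
K(b(4)) - 1*21786 = -60*I - 1*21786 = -60*I - 21786 = -21786 - 60*I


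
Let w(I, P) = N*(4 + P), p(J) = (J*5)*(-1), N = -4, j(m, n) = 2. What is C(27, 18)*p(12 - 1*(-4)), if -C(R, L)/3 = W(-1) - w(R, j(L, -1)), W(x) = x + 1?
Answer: 5760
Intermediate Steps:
p(J) = -5*J (p(J) = (5*J)*(-1) = -5*J)
w(I, P) = -16 - 4*P (w(I, P) = -4*(4 + P) = -16 - 4*P)
W(x) = 1 + x
C(R, L) = -72 (C(R, L) = -3*((1 - 1) - (-16 - 4*2)) = -3*(0 - (-16 - 8)) = -3*(0 - 1*(-24)) = -3*(0 + 24) = -3*24 = -72)
C(27, 18)*p(12 - 1*(-4)) = -(-360)*(12 - 1*(-4)) = -(-360)*(12 + 4) = -(-360)*16 = -72*(-80) = 5760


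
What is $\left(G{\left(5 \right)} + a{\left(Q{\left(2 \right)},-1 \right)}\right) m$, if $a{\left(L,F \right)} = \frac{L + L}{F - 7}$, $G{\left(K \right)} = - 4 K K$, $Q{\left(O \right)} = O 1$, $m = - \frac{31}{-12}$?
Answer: $- \frac{2077}{8} \approx -259.63$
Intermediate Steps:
$m = \frac{31}{12}$ ($m = \left(-31\right) \left(- \frac{1}{12}\right) = \frac{31}{12} \approx 2.5833$)
$Q{\left(O \right)} = O$
$G{\left(K \right)} = - 4 K^{2}$
$a{\left(L,F \right)} = \frac{2 L}{-7 + F}$
$\left(G{\left(5 \right)} + a{\left(Q{\left(2 \right)},-1 \right)}\right) m = \left(- 4 \cdot 5^{2} + 2 \cdot 2 \frac{1}{-7 - 1}\right) \frac{31}{12} = \left(\left(-4\right) 25 + 2 \cdot 2 \frac{1}{-8}\right) \frac{31}{12} = \left(-100 + 2 \cdot 2 \left(- \frac{1}{8}\right)\right) \frac{31}{12} = \left(-100 - \frac{1}{2}\right) \frac{31}{12} = \left(- \frac{201}{2}\right) \frac{31}{12} = - \frac{2077}{8}$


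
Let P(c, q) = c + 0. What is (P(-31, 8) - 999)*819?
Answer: -843570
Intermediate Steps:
P(c, q) = c
(P(-31, 8) - 999)*819 = (-31 - 999)*819 = -1030*819 = -843570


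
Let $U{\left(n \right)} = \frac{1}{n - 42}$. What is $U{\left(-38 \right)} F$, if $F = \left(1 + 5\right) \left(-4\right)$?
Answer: $\frac{3}{10} \approx 0.3$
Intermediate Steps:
$U{\left(n \right)} = \frac{1}{-42 + n}$
$F = -24$ ($F = 6 \left(-4\right) = -24$)
$U{\left(-38 \right)} F = \frac{1}{-42 - 38} \left(-24\right) = \frac{1}{-80} \left(-24\right) = \left(- \frac{1}{80}\right) \left(-24\right) = \frac{3}{10}$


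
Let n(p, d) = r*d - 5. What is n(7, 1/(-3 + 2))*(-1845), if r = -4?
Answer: 1845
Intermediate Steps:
n(p, d) = -5 - 4*d (n(p, d) = -4*d - 5 = -5 - 4*d)
n(7, 1/(-3 + 2))*(-1845) = (-5 - 4/(-3 + 2))*(-1845) = (-5 - 4/(-1))*(-1845) = (-5 - 4*(-1))*(-1845) = (-5 + 4)*(-1845) = -1*(-1845) = 1845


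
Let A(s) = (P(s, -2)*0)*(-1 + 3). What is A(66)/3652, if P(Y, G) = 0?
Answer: 0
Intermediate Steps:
A(s) = 0 (A(s) = (0*0)*(-1 + 3) = 0*2 = 0)
A(66)/3652 = 0/3652 = 0*(1/3652) = 0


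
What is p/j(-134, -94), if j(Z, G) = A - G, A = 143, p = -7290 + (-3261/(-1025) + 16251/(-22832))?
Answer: -56849538041/1848821200 ≈ -30.749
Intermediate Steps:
p = -170548614123/23402800 (p = -7290 + (-3261*(-1/1025) + 16251*(-1/22832)) = -7290 + (3261/1025 - 16251/22832) = -7290 + 57797877/23402800 = -170548614123/23402800 ≈ -7287.5)
j(Z, G) = 143 - G
p/j(-134, -94) = -170548614123/(23402800*(143 - 1*(-94))) = -170548614123/(23402800*(143 + 94)) = -170548614123/23402800/237 = -170548614123/23402800*1/237 = -56849538041/1848821200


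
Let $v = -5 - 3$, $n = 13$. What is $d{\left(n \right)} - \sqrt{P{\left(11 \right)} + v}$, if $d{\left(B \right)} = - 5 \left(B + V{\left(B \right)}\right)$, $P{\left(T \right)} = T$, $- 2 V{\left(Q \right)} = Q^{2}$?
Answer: $\frac{715}{2} - \sqrt{3} \approx 355.77$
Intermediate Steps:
$V{\left(Q \right)} = - \frac{Q^{2}}{2}$
$v = -8$ ($v = -5 - 3 = -8$)
$d{\left(B \right)} = - 5 B + \frac{5 B^{2}}{2}$ ($d{\left(B \right)} = - 5 \left(B - \frac{B^{2}}{2}\right) = - 5 B + \frac{5 B^{2}}{2}$)
$d{\left(n \right)} - \sqrt{P{\left(11 \right)} + v} = \frac{5}{2} \cdot 13 \left(-2 + 13\right) - \sqrt{11 - 8} = \frac{5}{2} \cdot 13 \cdot 11 - \sqrt{3} = \frac{715}{2} - \sqrt{3}$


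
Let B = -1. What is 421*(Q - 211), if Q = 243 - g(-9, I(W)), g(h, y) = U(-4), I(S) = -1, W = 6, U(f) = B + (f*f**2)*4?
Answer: 121669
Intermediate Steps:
U(f) = -1 + 4*f**3 (U(f) = -1 + (f*f**2)*4 = -1 + f**3*4 = -1 + 4*f**3)
g(h, y) = -257 (g(h, y) = -1 + 4*(-4)**3 = -1 + 4*(-64) = -1 - 256 = -257)
Q = 500 (Q = 243 - 1*(-257) = 243 + 257 = 500)
421*(Q - 211) = 421*(500 - 211) = 421*289 = 121669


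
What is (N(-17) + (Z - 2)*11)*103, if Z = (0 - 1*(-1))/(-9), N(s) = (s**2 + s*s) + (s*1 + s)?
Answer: 482761/9 ≈ 53640.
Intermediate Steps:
N(s) = 2*s + 2*s**2 (N(s) = (s**2 + s**2) + (s + s) = 2*s**2 + 2*s = 2*s + 2*s**2)
Z = -1/9 (Z = (0 + 1)*(-1/9) = 1*(-1/9) = -1/9 ≈ -0.11111)
(N(-17) + (Z - 2)*11)*103 = (2*(-17)*(1 - 17) + (-1/9 - 2)*11)*103 = (2*(-17)*(-16) - 19/9*11)*103 = (544 - 209/9)*103 = (4687/9)*103 = 482761/9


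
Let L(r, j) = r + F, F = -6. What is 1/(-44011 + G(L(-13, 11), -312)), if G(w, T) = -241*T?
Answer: 1/31181 ≈ 3.2071e-5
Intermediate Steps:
L(r, j) = -6 + r (L(r, j) = r - 6 = -6 + r)
1/(-44011 + G(L(-13, 11), -312)) = 1/(-44011 - 241*(-312)) = 1/(-44011 + 75192) = 1/31181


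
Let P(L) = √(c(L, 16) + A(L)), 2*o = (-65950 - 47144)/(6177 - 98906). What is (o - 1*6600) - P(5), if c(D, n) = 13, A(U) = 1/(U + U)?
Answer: -611954853/92729 - √1310/10 ≈ -6603.0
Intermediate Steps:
A(U) = 1/(2*U)
o = 56547/92729 (o = ((-65950 - 47144)/(6177 - 98906))/2 = (-113094/(-92729))/2 = (-113094*(-1/92729))/2 = (½)*(113094/92729) = 56547/92729 ≈ 0.60981)
P(L) = √(13 + 1/(2*L))
(o - 1*6600) - P(5) = (56547/92729 - 1*6600) - √(52 + 2/5)/2 = (56547/92729 - 6600) - √(52 + 2*(⅕))/2 = -611954853/92729 - √(52 + ⅖)/2 = -611954853/92729 - √(262/5)/2 = -611954853/92729 - √1310/5/2 = -611954853/92729 - √1310/10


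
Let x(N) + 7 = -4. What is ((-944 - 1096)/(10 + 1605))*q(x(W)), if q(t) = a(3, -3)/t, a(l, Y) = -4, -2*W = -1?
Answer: -96/209 ≈ -0.45933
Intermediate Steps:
W = ½ (W = -½*(-1) = ½ ≈ 0.50000)
x(N) = -11 (x(N) = -7 - 4 = -11)
q(t) = -4/t
((-944 - 1096)/(10 + 1605))*q(x(W)) = ((-944 - 1096)/(10 + 1605))*(-4/(-11)) = (-2040/1615)*(-4*(-1/11)) = -2040*1/1615*(4/11) = -24/19*4/11 = -96/209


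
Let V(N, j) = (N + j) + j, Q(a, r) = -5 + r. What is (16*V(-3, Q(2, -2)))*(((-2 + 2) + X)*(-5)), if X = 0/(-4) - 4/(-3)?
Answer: 5440/3 ≈ 1813.3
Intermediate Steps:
X = 4/3 (X = 0*(-¼) - 4*(-⅓) = 0 + 4/3 = 4/3 ≈ 1.3333)
V(N, j) = N + 2*j
(16*V(-3, Q(2, -2)))*(((-2 + 2) + X)*(-5)) = (16*(-3 + 2*(-5 - 2)))*(((-2 + 2) + 4/3)*(-5)) = (16*(-3 + 2*(-7)))*((0 + 4/3)*(-5)) = (16*(-3 - 14))*((4/3)*(-5)) = (16*(-17))*(-20/3) = -272*(-20/3) = 5440/3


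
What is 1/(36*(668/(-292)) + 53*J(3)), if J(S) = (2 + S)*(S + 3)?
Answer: 73/110058 ≈ 0.00066329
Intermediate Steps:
J(S) = (2 + S)*(3 + S)
1/(36*(668/(-292)) + 53*J(3)) = 1/(36*(668/(-292)) + 53*(6 + 3² + 5*3)) = 1/(36*(668*(-1/292)) + 53*(6 + 9 + 15)) = 1/(36*(-167/73) + 53*30) = 1/(-6012/73 + 1590) = 1/(110058/73) = 73/110058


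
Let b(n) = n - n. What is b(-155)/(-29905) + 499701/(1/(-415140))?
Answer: -207445873140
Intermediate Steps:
b(n) = 0
b(-155)/(-29905) + 499701/(1/(-415140)) = 0/(-29905) + 499701/(1/(-415140)) = 0*(-1/29905) + 499701/(-1/415140) = 0 + 499701*(-415140) = 0 - 207445873140 = -207445873140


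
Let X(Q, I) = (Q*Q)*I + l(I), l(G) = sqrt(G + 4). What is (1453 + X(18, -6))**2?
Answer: (-491 + I*sqrt(2))**2 ≈ 2.4108e+5 - 1389.0*I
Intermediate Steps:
l(G) = sqrt(4 + G)
X(Q, I) = sqrt(4 + I) + I*Q**2 (X(Q, I) = (Q*Q)*I + sqrt(4 + I) = Q**2*I + sqrt(4 + I) = I*Q**2 + sqrt(4 + I) = sqrt(4 + I) + I*Q**2)
(1453 + X(18, -6))**2 = (1453 + (sqrt(4 - 6) - 6*18**2))**2 = (1453 + (sqrt(-2) - 6*324))**2 = (1453 + (I*sqrt(2) - 1944))**2 = (1453 + (-1944 + I*sqrt(2)))**2 = (-491 + I*sqrt(2))**2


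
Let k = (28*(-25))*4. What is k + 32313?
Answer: 29513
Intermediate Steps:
k = -2800 (k = -700*4 = -2800)
k + 32313 = -2800 + 32313 = 29513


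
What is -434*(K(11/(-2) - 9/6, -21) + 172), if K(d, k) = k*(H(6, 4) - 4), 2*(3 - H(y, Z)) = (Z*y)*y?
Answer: -739970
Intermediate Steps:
H(y, Z) = 3 - Z*y**2/2 (H(y, Z) = 3 - Z*y*y/2 = 3 - Z*y**2/2)
K(d, k) = -73*k (K(d, k) = k*((3 - 1/2*4*6**2) - 4) = k*((3 - 1/2*4*36) - 4) = k*((3 - 72) - 4) = k*(-69 - 4) = k*(-73) = -73*k)
-434*(K(11/(-2) - 9/6, -21) + 172) = -434*(-73*(-21) + 172) = -434*(1533 + 172) = -434*1705 = -739970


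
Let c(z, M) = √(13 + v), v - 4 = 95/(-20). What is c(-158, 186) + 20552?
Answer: 41111/2 ≈ 20556.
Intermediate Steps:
v = -¾ (v = 4 + 95/(-20) = 4 + 95*(-1/20) = 4 - 19/4 = -¾ ≈ -0.75000)
c(z, M) = 7/2 (c(z, M) = √(13 - ¾) = √(49/4) = 7/2)
c(-158, 186) + 20552 = 7/2 + 20552 = 41111/2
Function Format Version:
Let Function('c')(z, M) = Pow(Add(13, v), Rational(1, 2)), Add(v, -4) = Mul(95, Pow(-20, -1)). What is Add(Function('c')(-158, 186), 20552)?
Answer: Rational(41111, 2) ≈ 20556.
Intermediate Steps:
v = Rational(-3, 4) (v = Add(4, Mul(95, Pow(-20, -1))) = Add(4, Mul(95, Rational(-1, 20))) = Add(4, Rational(-19, 4)) = Rational(-3, 4) ≈ -0.75000)
Function('c')(z, M) = Rational(7, 2) (Function('c')(z, M) = Pow(Add(13, Rational(-3, 4)), Rational(1, 2)) = Pow(Rational(49, 4), Rational(1, 2)) = Rational(7, 2))
Add(Function('c')(-158, 186), 20552) = Add(Rational(7, 2), 20552) = Rational(41111, 2)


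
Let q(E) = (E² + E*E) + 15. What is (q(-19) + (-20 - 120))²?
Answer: 356409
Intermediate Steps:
q(E) = 15 + 2*E² (q(E) = (E² + E²) + 15 = 2*E² + 15 = 15 + 2*E²)
(q(-19) + (-20 - 120))² = ((15 + 2*(-19)²) + (-20 - 120))² = ((15 + 2*361) - 140)² = ((15 + 722) - 140)² = (737 - 140)² = 597² = 356409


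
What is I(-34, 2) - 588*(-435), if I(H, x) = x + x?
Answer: 255784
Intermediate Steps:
I(H, x) = 2*x
I(-34, 2) - 588*(-435) = 2*2 - 588*(-435) = 4 + 255780 = 255784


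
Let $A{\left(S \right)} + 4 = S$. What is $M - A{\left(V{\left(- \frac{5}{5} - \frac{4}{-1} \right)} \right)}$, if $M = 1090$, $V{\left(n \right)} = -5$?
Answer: $1099$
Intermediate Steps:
$A{\left(S \right)} = -4 + S$
$M - A{\left(V{\left(- \frac{5}{5} - \frac{4}{-1} \right)} \right)} = 1090 - \left(-4 - 5\right) = 1090 - -9 = 1090 + 9 = 1099$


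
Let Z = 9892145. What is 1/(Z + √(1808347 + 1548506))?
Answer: 9892145/97854529344172 - √3356853/97854529344172 ≈ 1.0107e-7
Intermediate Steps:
1/(Z + √(1808347 + 1548506)) = 1/(9892145 + √(1808347 + 1548506)) = 1/(9892145 + √3356853)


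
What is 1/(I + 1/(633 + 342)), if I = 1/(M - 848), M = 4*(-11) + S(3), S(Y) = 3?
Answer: -866775/86 ≈ -10079.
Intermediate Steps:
M = -41 (M = 4*(-11) + 3 = -44 + 3 = -41)
I = -1/889 (I = 1/(-41 - 848) = 1/(-889) = -1/889 ≈ -0.0011249)
1/(I + 1/(633 + 342)) = 1/(-1/889 + 1/(633 + 342)) = 1/(-1/889 + 1/975) = 1/(-86/866775) = -866775/86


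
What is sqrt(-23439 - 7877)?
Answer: 2*I*sqrt(7829) ≈ 176.96*I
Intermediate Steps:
sqrt(-23439 - 7877) = sqrt(-31316) = 2*I*sqrt(7829)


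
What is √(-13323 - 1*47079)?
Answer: I*√60402 ≈ 245.77*I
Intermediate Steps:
√(-13323 - 1*47079) = √(-13323 - 47079) = √(-60402) = I*√60402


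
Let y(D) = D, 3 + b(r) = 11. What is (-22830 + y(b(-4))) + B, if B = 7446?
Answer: -15376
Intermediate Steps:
b(r) = 8 (b(r) = -3 + 11 = 8)
(-22830 + y(b(-4))) + B = (-22830 + 8) + 7446 = -22822 + 7446 = -15376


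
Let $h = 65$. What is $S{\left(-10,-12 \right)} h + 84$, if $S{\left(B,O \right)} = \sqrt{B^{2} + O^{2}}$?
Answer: $84 + 130 \sqrt{61} \approx 1099.3$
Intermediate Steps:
$S{\left(-10,-12 \right)} h + 84 = \sqrt{\left(-10\right)^{2} + \left(-12\right)^{2}} \cdot 65 + 84 = \sqrt{100 + 144} \cdot 65 + 84 = \sqrt{244} \cdot 65 + 84 = 2 \sqrt{61} \cdot 65 + 84 = 130 \sqrt{61} + 84 = 84 + 130 \sqrt{61}$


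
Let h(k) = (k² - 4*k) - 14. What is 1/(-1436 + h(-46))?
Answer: 1/850 ≈ 0.0011765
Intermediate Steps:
h(k) = -14 + k² - 4*k
1/(-1436 + h(-46)) = 1/(-1436 + (-14 + (-46)² - 4*(-46))) = 1/(-1436 + (-14 + 2116 + 184)) = 1/(-1436 + 2286) = 1/850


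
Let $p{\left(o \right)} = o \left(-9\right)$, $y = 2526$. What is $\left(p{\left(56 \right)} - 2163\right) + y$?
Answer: $-141$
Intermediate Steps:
$p{\left(o \right)} = - 9 o$
$\left(p{\left(56 \right)} - 2163\right) + y = \left(\left(-9\right) 56 - 2163\right) + 2526 = \left(-504 - 2163\right) + 2526 = -2667 + 2526 = -141$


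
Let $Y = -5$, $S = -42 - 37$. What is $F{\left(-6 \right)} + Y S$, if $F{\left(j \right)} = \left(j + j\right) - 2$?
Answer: $381$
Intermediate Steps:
$S = -79$ ($S = -42 - 37 = -79$)
$F{\left(j \right)} = -2 + 2 j$ ($F{\left(j \right)} = 2 j - 2 = -2 + 2 j$)
$F{\left(-6 \right)} + Y S = \left(-2 + 2 \left(-6\right)\right) - -395 = \left(-2 - 12\right) + 395 = -14 + 395 = 381$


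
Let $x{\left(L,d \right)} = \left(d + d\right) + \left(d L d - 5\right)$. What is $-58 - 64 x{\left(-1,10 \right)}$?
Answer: $5382$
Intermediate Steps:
$x{\left(L,d \right)} = -5 + 2 d + L d^{2}$ ($x{\left(L,d \right)} = 2 d + \left(L d d - 5\right) = 2 d + \left(L d^{2} - 5\right) = 2 d + \left(-5 + L d^{2}\right) = -5 + 2 d + L d^{2}$)
$-58 - 64 x{\left(-1,10 \right)} = -58 - 64 \left(-5 + 2 \cdot 10 - 10^{2}\right) = -58 - 64 \left(-5 + 20 - 100\right) = -58 - -5440 = -58 + 5440 = 5382$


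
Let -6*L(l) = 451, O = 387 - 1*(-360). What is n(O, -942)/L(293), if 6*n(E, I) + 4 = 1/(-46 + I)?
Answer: 3953/445588 ≈ 0.0088714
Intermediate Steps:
O = 747 (O = 387 + 360 = 747)
L(l) = -451/6 (L(l) = -1/6*451 = -451/6)
n(E, I) = -2/3 + 1/(6*(-46 + I))
n(O, -942)/L(293) = ((185 - 4*(-942))/(6*(-46 - 942)))/(-451/6) = ((1/6)*(185 + 3768)/(-988))*(-6/451) = ((1/6)*(-1/988)*3953)*(-6/451) = -3953/5928*(-6/451) = 3953/445588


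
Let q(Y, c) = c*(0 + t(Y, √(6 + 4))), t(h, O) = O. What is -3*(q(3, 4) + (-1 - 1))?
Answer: 6 - 12*√10 ≈ -31.947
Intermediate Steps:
q(Y, c) = c*√10 (q(Y, c) = c*(0 + √(6 + 4)) = c*(0 + √10) = c*√10)
-3*(q(3, 4) + (-1 - 1)) = -3*(4*√10 + (-1 - 1)) = -3*(4*√10 - 2) = -3*(-2 + 4*√10) = 6 - 12*√10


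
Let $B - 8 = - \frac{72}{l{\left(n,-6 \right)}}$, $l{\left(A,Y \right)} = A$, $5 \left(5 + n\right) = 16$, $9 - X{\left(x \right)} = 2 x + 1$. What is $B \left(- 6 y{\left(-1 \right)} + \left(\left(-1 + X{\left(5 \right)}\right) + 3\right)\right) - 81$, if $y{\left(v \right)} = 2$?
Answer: $-657$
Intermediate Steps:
$X{\left(x \right)} = 8 - 2 x$ ($X{\left(x \right)} = 9 - \left(2 x + 1\right) = 9 - \left(1 + 2 x\right) = 8 - 2 x$)
$n = - \frac{9}{5}$ ($n = -5 + \frac{1}{5} \cdot 16 = -5 + \frac{16}{5} = - \frac{9}{5} \approx -1.8$)
$B = 48$ ($B = 8 - \frac{72}{- \frac{9}{5}} = 8 - -40 = 8 + 40 = 48$)
$B \left(- 6 y{\left(-1 \right)} + \left(\left(-1 + X{\left(5 \right)}\right) + 3\right)\right) - 81 = 48 \left(\left(-6\right) 2 + \left(\left(-1 + \left(8 - 10\right)\right) + 3\right)\right) - 81 = 48 \left(-12 + \left(\left(-1 + \left(8 - 10\right)\right) + 3\right)\right) - 81 = 48 \left(-12 + \left(\left(-1 - 2\right) + 3\right)\right) - 81 = 48 \left(-12 + \left(-3 + 3\right)\right) - 81 = 48 \left(-12 + 0\right) - 81 = 48 \left(-12\right) - 81 = -576 - 81 = -657$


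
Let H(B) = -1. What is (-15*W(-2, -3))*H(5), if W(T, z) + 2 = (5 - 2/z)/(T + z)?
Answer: -47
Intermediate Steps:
W(T, z) = -2 + (5 - 2/z)/(T + z)
(-15*W(-2, -3))*H(5) = -15*(-2 - 2*(-3)**2 + 5*(-3) - 2*(-2)*(-3))/((-3)*(-2 - 3))*(-1) = -(-5)*(-2 - 2*9 - 15 - 12)/(-5)*(-1) = -(-5)*(-1)*(-2 - 18 - 15 - 12)/5*(-1) = -(-5)*(-1)*(-47)/5*(-1) = -15*(-47/15)*(-1) = 47*(-1) = -47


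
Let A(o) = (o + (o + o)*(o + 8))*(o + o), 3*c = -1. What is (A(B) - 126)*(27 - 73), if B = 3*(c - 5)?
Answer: 359076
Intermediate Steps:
c = -⅓ (c = (⅓)*(-1) = -⅓ ≈ -0.33333)
B = -16 (B = 3*(-⅓ - 5) = 3*(-16/3) = -16)
A(o) = 2*o*(o + 2*o*(8 + o)) (A(o) = (o + (2*o)*(8 + o))*(2*o) = (o + 2*o*(8 + o))*(2*o) = 2*o*(o + 2*o*(8 + o)))
(A(B) - 126)*(27 - 73) = ((-16)²*(34 + 4*(-16)) - 126)*(27 - 73) = (256*(34 - 64) - 126)*(-46) = (256*(-30) - 126)*(-46) = (-7680 - 126)*(-46) = -7806*(-46) = 359076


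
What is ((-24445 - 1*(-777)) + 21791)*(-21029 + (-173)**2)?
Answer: -16705300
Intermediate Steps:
((-24445 - 1*(-777)) + 21791)*(-21029 + (-173)**2) = ((-24445 + 777) + 21791)*(-21029 + 29929) = (-23668 + 21791)*8900 = -1877*8900 = -16705300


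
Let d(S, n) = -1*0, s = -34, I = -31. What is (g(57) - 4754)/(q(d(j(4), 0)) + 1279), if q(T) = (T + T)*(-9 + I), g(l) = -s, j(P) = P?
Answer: -4720/1279 ≈ -3.6904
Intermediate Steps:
d(S, n) = 0
g(l) = 34 (g(l) = -1*(-34) = 34)
q(T) = -80*T (q(T) = (T + T)*(-9 - 31) = (2*T)*(-40) = -80*T)
(g(57) - 4754)/(q(d(j(4), 0)) + 1279) = (34 - 4754)/(-80*0 + 1279) = -4720/(0 + 1279) = -4720/1279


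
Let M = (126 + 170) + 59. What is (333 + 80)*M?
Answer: 146615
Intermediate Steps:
M = 355 (M = 296 + 59 = 355)
(333 + 80)*M = (333 + 80)*355 = 413*355 = 146615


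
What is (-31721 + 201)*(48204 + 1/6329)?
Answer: -9616219847840/6329 ≈ -1.5194e+9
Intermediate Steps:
(-31721 + 201)*(48204 + 1/6329) = -31520*(48204 + 1/6329) = -31520*305083117/6329 = -9616219847840/6329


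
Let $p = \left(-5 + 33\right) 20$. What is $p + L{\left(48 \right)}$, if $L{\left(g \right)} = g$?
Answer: $608$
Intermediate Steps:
$p = 560$ ($p = 28 \cdot 20 = 560$)
$p + L{\left(48 \right)} = 560 + 48 = 608$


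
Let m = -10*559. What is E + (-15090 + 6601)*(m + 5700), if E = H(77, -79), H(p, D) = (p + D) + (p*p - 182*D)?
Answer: -913485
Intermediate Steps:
m = -5590
H(p, D) = p + p² - 181*D (H(p, D) = (D + p) + (p² - 182*D) = p + p² - 181*D)
E = 20305 (E = 77 + 77² - 181*(-79) = 77 + 5929 + 14299 = 20305)
E + (-15090 + 6601)*(m + 5700) = 20305 + (-15090 + 6601)*(-5590 + 5700) = 20305 - 8489*110 = 20305 - 933790 = -913485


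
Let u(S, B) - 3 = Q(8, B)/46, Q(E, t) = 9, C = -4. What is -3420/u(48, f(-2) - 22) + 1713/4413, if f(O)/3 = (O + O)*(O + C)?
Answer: -77111261/72079 ≈ -1069.8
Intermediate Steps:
f(O) = 6*O*(-4 + O) (f(O) = 3*((O + O)*(O - 4)) = 3*((2*O)*(-4 + O)) = 3*(2*O*(-4 + O)) = 6*O*(-4 + O))
u(S, B) = 147/46 (u(S, B) = 3 + 9/46 = 147/46)
-3420/u(48, f(-2) - 22) + 1713/4413 = -3420/147/46 + 1713/4413 = -3420*46/147 + 1713*(1/4413) = -52440/49 + 571/1471 = -77111261/72079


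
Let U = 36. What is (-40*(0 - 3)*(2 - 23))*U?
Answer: -90720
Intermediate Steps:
(-40*(0 - 3)*(2 - 23))*U = -40*(0 - 3)*(2 - 23)*36 = -(-120)*(-21)*36 = -40*63*36 = -2520*36 = -90720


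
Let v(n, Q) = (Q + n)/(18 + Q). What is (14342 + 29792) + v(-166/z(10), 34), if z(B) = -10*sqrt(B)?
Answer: 1147501/26 + 83*sqrt(10)/2600 ≈ 44135.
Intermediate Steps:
v(n, Q) = (Q + n)/(18 + Q)
(14342 + 29792) + v(-166/z(10), 34) = (14342 + 29792) + (34 - 166*(-sqrt(10)/100))/(18 + 34) = 44134 + (34 - (-83)*sqrt(10)/50)/52 = 44134 + (34 + 83*sqrt(10)/50)/52 = 44134 + (17/26 + 83*sqrt(10)/2600) = 1147501/26 + 83*sqrt(10)/2600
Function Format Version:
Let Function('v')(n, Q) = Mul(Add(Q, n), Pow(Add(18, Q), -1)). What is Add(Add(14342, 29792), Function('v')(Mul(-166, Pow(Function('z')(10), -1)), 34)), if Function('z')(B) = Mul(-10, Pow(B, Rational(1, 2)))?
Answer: Add(Rational(1147501, 26), Mul(Rational(83, 2600), Pow(10, Rational(1, 2)))) ≈ 44135.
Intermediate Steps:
Function('v')(n, Q) = Mul(Pow(Add(18, Q), -1), Add(Q, n))
Add(Add(14342, 29792), Function('v')(Mul(-166, Pow(Function('z')(10), -1)), 34)) = Add(Add(14342, 29792), Mul(Pow(Add(18, 34), -1), Add(34, Mul(-166, Pow(Mul(-10, Pow(10, Rational(1, 2))), -1))))) = Add(44134, Mul(Pow(52, -1), Add(34, Mul(-166, Mul(Rational(-1, 100), Pow(10, Rational(1, 2))))))) = Add(44134, Mul(Rational(1, 52), Add(34, Mul(Rational(83, 50), Pow(10, Rational(1, 2)))))) = Add(44134, Add(Rational(17, 26), Mul(Rational(83, 2600), Pow(10, Rational(1, 2))))) = Add(Rational(1147501, 26), Mul(Rational(83, 2600), Pow(10, Rational(1, 2))))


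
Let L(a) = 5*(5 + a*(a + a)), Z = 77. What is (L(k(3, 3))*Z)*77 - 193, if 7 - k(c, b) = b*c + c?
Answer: 1630282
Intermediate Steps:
k(c, b) = 7 - c - b*c (k(c, b) = 7 - (b*c + c) = 7 - (c + b*c) = 7 + (-c - b*c) = 7 - c - b*c)
L(a) = 25 + 10*a² (L(a) = 5*(5 + a*(2*a)) = 5*(5 + 2*a²) = 25 + 10*a²)
(L(k(3, 3))*Z)*77 - 193 = ((25 + 10*(7 - 1*3 - 1*3*3)²)*77)*77 - 193 = ((25 + 10*(7 - 3 - 9)²)*77)*77 - 193 = ((25 + 10*(-5)²)*77)*77 - 193 = ((25 + 10*25)*77)*77 - 193 = ((25 + 250)*77)*77 - 193 = (275*77)*77 - 193 = 21175*77 - 193 = 1630475 - 193 = 1630282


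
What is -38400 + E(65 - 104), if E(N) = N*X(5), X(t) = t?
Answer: -38595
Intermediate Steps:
E(N) = 5*N (E(N) = N*5 = 5*N)
-38400 + E(65 - 104) = -38400 + 5*(65 - 104) = -38400 + 5*(-39) = -38400 - 195 = -38595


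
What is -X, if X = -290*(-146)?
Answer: -42340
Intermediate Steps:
X = 42340
-X = -1*42340 = -42340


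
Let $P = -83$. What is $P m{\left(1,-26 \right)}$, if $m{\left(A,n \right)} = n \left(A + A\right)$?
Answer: $4316$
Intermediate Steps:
$m{\left(A,n \right)} = 2 A n$ ($m{\left(A,n \right)} = n 2 A = 2 A n$)
$P m{\left(1,-26 \right)} = - 83 \cdot 2 \cdot 1 \left(-26\right) = \left(-83\right) \left(-52\right) = 4316$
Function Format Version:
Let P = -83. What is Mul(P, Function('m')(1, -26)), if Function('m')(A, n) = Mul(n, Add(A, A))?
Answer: 4316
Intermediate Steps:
Function('m')(A, n) = Mul(2, A, n) (Function('m')(A, n) = Mul(n, Mul(2, A)) = Mul(2, A, n))
Mul(P, Function('m')(1, -26)) = Mul(-83, Mul(2, 1, -26)) = Mul(-83, -52) = 4316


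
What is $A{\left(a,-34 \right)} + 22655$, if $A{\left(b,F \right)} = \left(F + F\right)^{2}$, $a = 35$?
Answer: $27279$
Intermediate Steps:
$A{\left(b,F \right)} = 4 F^{2}$ ($A{\left(b,F \right)} = \left(2 F\right)^{2} = 4 F^{2}$)
$A{\left(a,-34 \right)} + 22655 = 4 \left(-34\right)^{2} + 22655 = 4 \cdot 1156 + 22655 = 4624 + 22655 = 27279$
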